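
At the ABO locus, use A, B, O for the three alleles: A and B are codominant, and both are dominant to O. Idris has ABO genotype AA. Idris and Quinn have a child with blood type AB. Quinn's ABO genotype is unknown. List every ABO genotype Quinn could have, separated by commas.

For each candidate genotype of Quinn, check whether crossing it with AA can produce every observed child phenotype.
  AA → possible child types {A} ✗
  AB → possible child types {A, AB} ✓
  AO → possible child types {A} ✗
  BB → possible child types {AB} ✓
  BO → possible child types {A, AB} ✓
  OO → possible child types {A} ✗

AB, BB, BO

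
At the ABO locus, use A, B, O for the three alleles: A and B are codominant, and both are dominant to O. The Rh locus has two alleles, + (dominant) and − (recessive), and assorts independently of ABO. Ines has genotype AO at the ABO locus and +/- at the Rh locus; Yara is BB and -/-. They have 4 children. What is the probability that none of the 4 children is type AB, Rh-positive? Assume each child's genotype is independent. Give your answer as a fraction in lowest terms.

ABO cross AO × BB → 1/2 B, 1/2 AB.
Rh cross +/- × -/- → 1/2 Rh+, 1/2 Rh-; so P(type AB, Rh-positive) = 1/2 × 1/2 = 1/4 per child.
P(not type AB, Rh-positive) = 3/4 for one child; (3/4)^4 = 81/256.

81/256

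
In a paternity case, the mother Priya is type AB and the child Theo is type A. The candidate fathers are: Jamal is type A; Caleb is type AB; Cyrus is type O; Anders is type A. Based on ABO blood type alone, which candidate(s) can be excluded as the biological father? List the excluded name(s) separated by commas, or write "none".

A candidate is excluded only if no genotype consistent with his phenotype could produce a type A child with a type AB mother.
Every candidate has at least one consistent genotype combination, so none can be excluded.

none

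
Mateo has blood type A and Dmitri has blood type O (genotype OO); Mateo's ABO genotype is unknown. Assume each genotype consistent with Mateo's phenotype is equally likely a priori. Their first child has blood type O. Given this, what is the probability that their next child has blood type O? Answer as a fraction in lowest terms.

1/2

Possible genotypes: Mateo ∈ {AA, AO}; Dmitri ∈ {OO}.
Weight each parental genotype pair by prior × P(type-O child):
  AO × OO: posterior weight 1; P(next child type O) = 1/2.
Weighted sum = 1/2.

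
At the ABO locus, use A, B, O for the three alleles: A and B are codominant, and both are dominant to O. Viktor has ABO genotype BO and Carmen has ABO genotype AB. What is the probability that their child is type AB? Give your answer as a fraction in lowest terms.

ABO cross BO × AB → offspring phenotypes: 1/4 A, 1/2 B, 1/4 AB.
So P(type AB) = 1/4.

1/4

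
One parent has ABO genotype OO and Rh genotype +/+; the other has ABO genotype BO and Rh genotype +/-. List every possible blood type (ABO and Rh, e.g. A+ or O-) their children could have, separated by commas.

Gametes from OO × BO give offspring ABO genotypes BO, OO, i.e. phenotypes O, B.
Rh cross +/+ × +/- → phenotypes Rh+.
Combining independently: O+, B+.

O+, B+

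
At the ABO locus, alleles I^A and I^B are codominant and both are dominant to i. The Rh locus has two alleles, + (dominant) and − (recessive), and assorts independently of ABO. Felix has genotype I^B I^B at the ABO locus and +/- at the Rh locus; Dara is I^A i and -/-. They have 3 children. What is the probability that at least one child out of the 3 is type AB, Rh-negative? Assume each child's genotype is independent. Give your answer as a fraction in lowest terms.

ABO cross I^B I^B × I^A i → 1/2 B, 1/2 AB.
Rh cross +/- × -/- → 1/2 Rh+, 1/2 Rh-; so P(type AB, Rh-negative) = 1/2 × 1/2 = 1/4 per child.
P(none) = (3/4)^3 = 27/64; P(at least one) = 1 − 27/64 = 37/64.

37/64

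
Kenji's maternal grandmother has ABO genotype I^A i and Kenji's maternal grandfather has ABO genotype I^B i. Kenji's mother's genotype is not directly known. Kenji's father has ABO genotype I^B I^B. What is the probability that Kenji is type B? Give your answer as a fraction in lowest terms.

Kenji's mother's ABO genotype from I^A i × I^B i: 1/4 I^A I^B, 1/4 I^A i, 1/4 I^B i, 1/4 i i.
Crossing each possibility with the father I^B I^B and summing P(type B): 1/4·1/2 + 1/4·1/2 + 1/4·1 + 1/4·1 = 3/4.

3/4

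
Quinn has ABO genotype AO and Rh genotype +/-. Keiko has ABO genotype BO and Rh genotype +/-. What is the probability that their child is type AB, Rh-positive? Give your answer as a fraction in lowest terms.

3/16

ABO cross AO × BO → offspring phenotypes: 1/4 O, 1/4 A, 1/4 B, 1/4 AB.
Rh cross +/- × +/- → 3/4 Rh+, 1/4 Rh-.
Independent loci: P(type AB, Rh-positive) = 1/4 × 3/4 = 3/16.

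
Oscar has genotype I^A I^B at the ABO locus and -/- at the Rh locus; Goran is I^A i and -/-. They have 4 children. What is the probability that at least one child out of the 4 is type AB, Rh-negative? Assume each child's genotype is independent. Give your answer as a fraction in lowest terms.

ABO cross I^A I^B × I^A i → 1/2 A, 1/4 B, 1/4 AB.
Rh cross -/- × -/- → 1 Rh-; so P(type AB, Rh-negative) = 1/4 × 1 = 1/4 per child.
P(none) = (3/4)^4 = 81/256; P(at least one) = 1 − 81/256 = 175/256.

175/256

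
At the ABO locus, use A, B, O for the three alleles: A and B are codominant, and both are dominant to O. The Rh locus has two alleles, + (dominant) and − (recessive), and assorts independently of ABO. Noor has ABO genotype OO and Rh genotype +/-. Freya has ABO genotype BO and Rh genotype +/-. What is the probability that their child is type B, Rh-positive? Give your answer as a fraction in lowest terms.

ABO cross OO × BO → offspring phenotypes: 1/2 O, 1/2 B.
Rh cross +/- × +/- → 3/4 Rh+, 1/4 Rh-.
Independent loci: P(type B, Rh-positive) = 1/2 × 3/4 = 3/8.

3/8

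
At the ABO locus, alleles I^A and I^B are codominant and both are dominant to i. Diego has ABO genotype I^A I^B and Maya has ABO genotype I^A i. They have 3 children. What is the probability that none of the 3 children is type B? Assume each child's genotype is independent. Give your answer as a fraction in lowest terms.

ABO cross I^A I^B × I^A i → 1/2 A, 1/4 B, 1/4 AB.
So P(type B) = 1/4 per child.
P(not type B) = 3/4 for one child; (3/4)^3 = 27/64.

27/64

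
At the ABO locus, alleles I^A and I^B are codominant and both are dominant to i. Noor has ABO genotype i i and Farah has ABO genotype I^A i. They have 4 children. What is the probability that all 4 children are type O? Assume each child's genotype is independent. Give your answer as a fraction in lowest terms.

ABO cross i i × I^A i → 1/2 O, 1/2 A.
So P(type O) = 1/2 per child.
All 4 independent: (1/2)^4 = 1/16.

1/16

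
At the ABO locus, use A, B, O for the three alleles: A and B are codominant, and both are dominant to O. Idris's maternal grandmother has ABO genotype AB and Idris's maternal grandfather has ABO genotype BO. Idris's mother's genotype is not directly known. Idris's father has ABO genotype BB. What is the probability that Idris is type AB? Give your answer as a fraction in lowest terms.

Idris's mother's ABO genotype from AB × BO: 1/4 AB, 1/4 AO, 1/4 BB, 1/4 BO.
Crossing each possibility with the father BB and summing P(type AB): 1/4·1/2 + 1/4·1/2 + 1/4·0 + 1/4·0 = 1/4.

1/4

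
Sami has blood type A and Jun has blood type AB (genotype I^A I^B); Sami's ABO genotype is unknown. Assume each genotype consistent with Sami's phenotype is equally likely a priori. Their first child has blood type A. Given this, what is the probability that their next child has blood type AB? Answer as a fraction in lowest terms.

3/8

Possible genotypes: Sami ∈ {I^A I^A, I^A i}; Jun ∈ {I^A I^B}.
Weight each parental genotype pair by prior × P(type-A child):
  I^A I^A × I^A I^B: posterior weight 1/2; P(next child type AB) = 1/2.
  I^A i × I^A I^B: posterior weight 1/2; P(next child type AB) = 1/4.
Weighted sum = 3/8.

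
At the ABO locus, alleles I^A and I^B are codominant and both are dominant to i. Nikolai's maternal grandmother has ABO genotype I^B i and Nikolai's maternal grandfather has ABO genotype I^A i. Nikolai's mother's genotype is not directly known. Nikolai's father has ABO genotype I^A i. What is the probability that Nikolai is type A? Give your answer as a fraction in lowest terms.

Nikolai's mother's ABO genotype from I^B i × I^A i: 1/4 I^A I^B, 1/4 I^A i, 1/4 I^B i, 1/4 i i.
Crossing each possibility with the father I^A i and summing P(type A): 1/4·1/2 + 1/4·3/4 + 1/4·1/4 + 1/4·1/2 = 1/2.

1/2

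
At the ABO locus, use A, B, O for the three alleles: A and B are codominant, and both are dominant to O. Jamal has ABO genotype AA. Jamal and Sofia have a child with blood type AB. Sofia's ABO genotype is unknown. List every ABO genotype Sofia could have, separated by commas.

For each candidate genotype of Sofia, check whether crossing it with AA can produce every observed child phenotype.
  AA → possible child types {A} ✗
  AB → possible child types {A, AB} ✓
  AO → possible child types {A} ✗
  BB → possible child types {AB} ✓
  BO → possible child types {A, AB} ✓
  OO → possible child types {A} ✗

AB, BB, BO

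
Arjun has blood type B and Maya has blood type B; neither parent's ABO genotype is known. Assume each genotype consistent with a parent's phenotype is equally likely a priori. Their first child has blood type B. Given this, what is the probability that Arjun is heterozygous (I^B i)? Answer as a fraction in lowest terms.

7/15

Possible genotypes: Arjun ∈ {I^B I^B, I^B i}; Maya ∈ {I^B I^B, I^B i}.
Weight each parental genotype pair by prior × P(type-B child):
  I^B I^B × I^B I^B: posterior weight 4/15.
  I^B I^B × I^B i: posterior weight 4/15.
  I^B i × I^B I^B: posterior weight 4/15.
  I^B i × I^B i: posterior weight 1/5.
Sum the posterior weight over pairs where Arjun is I^B i: 7/15.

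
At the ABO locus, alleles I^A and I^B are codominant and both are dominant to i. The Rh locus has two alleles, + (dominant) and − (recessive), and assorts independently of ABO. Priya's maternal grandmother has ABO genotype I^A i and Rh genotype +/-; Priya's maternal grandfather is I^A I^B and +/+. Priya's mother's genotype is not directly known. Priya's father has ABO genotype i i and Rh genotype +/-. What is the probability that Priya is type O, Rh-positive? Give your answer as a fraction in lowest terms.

Priya's mother's ABO genotype from I^A i × I^A I^B: 1/4 I^A I^A, 1/4 I^A I^B, 1/4 I^A i, 1/4 I^B i.
Crossing each possibility with the father i i and summing P(type O): 1/4·0 + 1/4·0 + 1/4·1/2 + 1/4·1/2 = 1/4.
Similarly for Rh via the mother's Rh distribution: P(Rh+) = 7/8.
Independent loci: 1/4 × 7/8 = 7/32.

7/32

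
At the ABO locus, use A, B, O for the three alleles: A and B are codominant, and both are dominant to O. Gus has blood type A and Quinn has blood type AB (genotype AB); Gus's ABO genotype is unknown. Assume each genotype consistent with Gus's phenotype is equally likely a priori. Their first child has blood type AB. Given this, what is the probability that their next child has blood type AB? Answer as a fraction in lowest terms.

Possible genotypes: Gus ∈ {AA, AO}; Quinn ∈ {AB}.
Weight each parental genotype pair by prior × P(type-AB child):
  AA × AB: posterior weight 2/3; P(next child type AB) = 1/2.
  AO × AB: posterior weight 1/3; P(next child type AB) = 1/4.
Weighted sum = 5/12.

5/12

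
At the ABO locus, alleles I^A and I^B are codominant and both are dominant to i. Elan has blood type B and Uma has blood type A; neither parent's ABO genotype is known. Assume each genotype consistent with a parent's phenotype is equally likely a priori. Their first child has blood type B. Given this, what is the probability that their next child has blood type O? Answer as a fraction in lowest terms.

1/12

Possible genotypes: Elan ∈ {I^B I^B, I^B i}; Uma ∈ {I^A I^A, I^A i}.
Weight each parental genotype pair by prior × P(type-B child):
  I^B I^B × I^A i: posterior weight 2/3; P(next child type O) = 0.
  I^B i × I^A i: posterior weight 1/3; P(next child type O) = 1/4.
Weighted sum = 1/12.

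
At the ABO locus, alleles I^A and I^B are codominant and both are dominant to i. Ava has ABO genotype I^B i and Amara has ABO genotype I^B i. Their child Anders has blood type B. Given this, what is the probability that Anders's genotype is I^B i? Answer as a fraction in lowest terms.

2/3

Cross I^B i × I^B i → 1/4 I^B I^B, 1/2 I^B i, 1/4 i i.
Type-B genotypes among offspring: I^B I^B (1/4), I^B i (1/2); total 3/4.
P(I^B i | type B) = (1/2) / (3/4) = 2/3.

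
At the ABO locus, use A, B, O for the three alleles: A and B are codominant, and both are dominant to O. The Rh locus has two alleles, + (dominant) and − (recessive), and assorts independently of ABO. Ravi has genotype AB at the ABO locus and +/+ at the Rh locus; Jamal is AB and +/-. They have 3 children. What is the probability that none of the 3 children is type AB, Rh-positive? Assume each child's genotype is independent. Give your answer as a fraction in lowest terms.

ABO cross AB × AB → 1/4 A, 1/4 B, 1/2 AB.
Rh cross +/+ × +/- → 1 Rh+; so P(type AB, Rh-positive) = 1/2 × 1 = 1/2 per child.
P(not type AB, Rh-positive) = 1/2 for one child; (1/2)^3 = 1/8.

1/8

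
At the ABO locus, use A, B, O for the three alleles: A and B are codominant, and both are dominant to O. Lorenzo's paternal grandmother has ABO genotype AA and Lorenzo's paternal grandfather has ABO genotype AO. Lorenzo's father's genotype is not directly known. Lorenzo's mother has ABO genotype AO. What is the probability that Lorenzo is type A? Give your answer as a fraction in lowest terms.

7/8

Lorenzo's father's ABO genotype from AA × AO: 1/2 AA, 1/2 AO.
Crossing each possibility with the mother AO and summing P(type A): 1/2·1 + 1/2·3/4 = 7/8.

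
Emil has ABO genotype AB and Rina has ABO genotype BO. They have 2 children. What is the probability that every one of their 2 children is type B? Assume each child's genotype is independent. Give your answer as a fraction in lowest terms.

ABO cross AB × BO → 1/4 A, 1/2 B, 1/4 AB.
So P(type B) = 1/2 per child.
All 2 independent: (1/2)^2 = 1/4.

1/4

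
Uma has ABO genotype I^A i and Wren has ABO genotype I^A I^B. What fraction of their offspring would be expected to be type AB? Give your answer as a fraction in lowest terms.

1/4

ABO cross I^A i × I^A I^B → offspring phenotypes: 1/2 A, 1/4 B, 1/4 AB.
So P(type AB) = 1/4.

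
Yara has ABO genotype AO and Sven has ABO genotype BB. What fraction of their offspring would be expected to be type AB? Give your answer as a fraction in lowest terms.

1/2

ABO cross AO × BB → offspring phenotypes: 1/2 B, 1/2 AB.
So P(type AB) = 1/2.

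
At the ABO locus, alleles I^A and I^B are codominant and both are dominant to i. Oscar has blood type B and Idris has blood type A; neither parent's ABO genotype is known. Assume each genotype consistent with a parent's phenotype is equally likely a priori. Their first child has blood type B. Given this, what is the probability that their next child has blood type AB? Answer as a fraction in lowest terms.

Possible genotypes: Oscar ∈ {I^B I^B, I^B i}; Idris ∈ {I^A I^A, I^A i}.
Weight each parental genotype pair by prior × P(type-B child):
  I^B I^B × I^A i: posterior weight 2/3; P(next child type AB) = 1/2.
  I^B i × I^A i: posterior weight 1/3; P(next child type AB) = 1/4.
Weighted sum = 5/12.

5/12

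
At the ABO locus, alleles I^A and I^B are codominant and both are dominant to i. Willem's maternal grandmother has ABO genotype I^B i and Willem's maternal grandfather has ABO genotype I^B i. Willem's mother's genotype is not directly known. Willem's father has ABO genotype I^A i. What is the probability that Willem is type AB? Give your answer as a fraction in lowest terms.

Willem's mother's ABO genotype from I^B i × I^B i: 1/4 I^B I^B, 1/2 I^B i, 1/4 i i.
Crossing each possibility with the father I^A i and summing P(type AB): 1/4·1/2 + 1/2·1/4 + 1/4·0 = 1/4.

1/4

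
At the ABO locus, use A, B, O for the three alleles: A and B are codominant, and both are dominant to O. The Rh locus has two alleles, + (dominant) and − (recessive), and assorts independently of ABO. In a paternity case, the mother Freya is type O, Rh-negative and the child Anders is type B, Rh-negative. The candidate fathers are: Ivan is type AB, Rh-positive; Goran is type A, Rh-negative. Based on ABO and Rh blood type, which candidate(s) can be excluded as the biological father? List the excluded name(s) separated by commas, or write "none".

A candidate is excluded only if no genotype consistent with his phenotype could produce a type B, Rh-negative child with a type O, Rh-negative mother.
Goran (type A, Rh-): no genotype consistent with that phenotype can produce a type-B Rh- child with a type-O mother.

Goran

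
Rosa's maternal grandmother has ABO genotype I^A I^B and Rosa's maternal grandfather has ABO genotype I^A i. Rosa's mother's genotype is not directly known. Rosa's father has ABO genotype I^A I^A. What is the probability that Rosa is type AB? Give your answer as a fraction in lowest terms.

Rosa's mother's ABO genotype from I^A I^B × I^A i: 1/4 I^A I^A, 1/4 I^A I^B, 1/4 I^A i, 1/4 I^B i.
Crossing each possibility with the father I^A I^A and summing P(type AB): 1/4·0 + 1/4·1/2 + 1/4·0 + 1/4·1/2 = 1/4.

1/4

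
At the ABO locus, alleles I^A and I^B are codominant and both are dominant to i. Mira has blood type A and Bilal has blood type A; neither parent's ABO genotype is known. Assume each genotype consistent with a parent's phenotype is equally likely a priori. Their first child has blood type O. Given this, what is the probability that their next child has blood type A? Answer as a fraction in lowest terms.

Possible genotypes: Mira ∈ {I^A I^A, I^A i}; Bilal ∈ {I^A I^A, I^A i}.
Weight each parental genotype pair by prior × P(type-O child):
  I^A i × I^A i: posterior weight 1; P(next child type A) = 3/4.
Weighted sum = 3/4.

3/4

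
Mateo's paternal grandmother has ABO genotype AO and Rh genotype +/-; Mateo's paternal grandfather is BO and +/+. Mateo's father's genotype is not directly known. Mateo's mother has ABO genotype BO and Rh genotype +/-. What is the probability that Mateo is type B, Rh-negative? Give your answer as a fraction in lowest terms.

1/16

Mateo's father's ABO genotype from AO × BO: 1/4 AB, 1/4 AO, 1/4 BO, 1/4 OO.
Crossing each possibility with the mother BO and summing P(type B): 1/4·1/2 + 1/4·1/4 + 1/4·3/4 + 1/4·1/2 = 1/2.
Similarly for Rh via the father's Rh distribution: P(Rh-) = 1/8.
Independent loci: 1/2 × 1/8 = 1/16.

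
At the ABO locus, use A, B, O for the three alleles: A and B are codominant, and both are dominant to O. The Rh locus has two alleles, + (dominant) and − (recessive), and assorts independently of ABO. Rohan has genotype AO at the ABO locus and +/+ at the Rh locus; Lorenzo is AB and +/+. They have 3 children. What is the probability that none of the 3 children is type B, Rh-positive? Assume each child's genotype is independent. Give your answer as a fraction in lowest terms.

ABO cross AO × AB → 1/2 A, 1/4 B, 1/4 AB.
Rh cross +/+ × +/+ → 1 Rh+; so P(type B, Rh-positive) = 1/4 × 1 = 1/4 per child.
P(not type B, Rh-positive) = 3/4 for one child; (3/4)^3 = 27/64.

27/64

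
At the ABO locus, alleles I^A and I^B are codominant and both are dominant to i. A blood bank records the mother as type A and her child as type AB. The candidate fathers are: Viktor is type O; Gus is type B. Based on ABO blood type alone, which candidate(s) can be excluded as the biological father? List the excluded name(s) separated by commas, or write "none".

A candidate is excluded only if no genotype consistent with his phenotype could produce a type AB child with a type A mother.
Viktor (type O): no genotype consistent with that phenotype can produce a type-AB child with a type-A mother.

Viktor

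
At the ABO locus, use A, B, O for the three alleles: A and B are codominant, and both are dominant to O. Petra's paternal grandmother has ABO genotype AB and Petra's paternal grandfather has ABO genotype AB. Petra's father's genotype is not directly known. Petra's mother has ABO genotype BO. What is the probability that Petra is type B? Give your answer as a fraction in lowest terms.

1/2

Petra's father's ABO genotype from AB × AB: 1/4 AA, 1/2 AB, 1/4 BB.
Crossing each possibility with the mother BO and summing P(type B): 1/4·0 + 1/2·1/2 + 1/4·1 = 1/2.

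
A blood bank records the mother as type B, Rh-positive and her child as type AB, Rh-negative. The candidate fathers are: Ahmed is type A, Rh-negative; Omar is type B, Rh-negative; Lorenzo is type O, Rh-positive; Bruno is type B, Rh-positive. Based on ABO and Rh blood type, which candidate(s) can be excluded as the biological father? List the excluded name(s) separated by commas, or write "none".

Omar, Lorenzo, Bruno

A candidate is excluded only if no genotype consistent with his phenotype could produce a type AB, Rh-negative child with a type B, Rh-positive mother.
Omar (type B, Rh-): no genotype consistent with that phenotype can produce a type-AB Rh- child with a type-B mother.
Lorenzo (type O, Rh+): no genotype consistent with that phenotype can produce a type-AB Rh- child with a type-B mother.
Bruno (type B, Rh+): no genotype consistent with that phenotype can produce a type-AB Rh- child with a type-B mother.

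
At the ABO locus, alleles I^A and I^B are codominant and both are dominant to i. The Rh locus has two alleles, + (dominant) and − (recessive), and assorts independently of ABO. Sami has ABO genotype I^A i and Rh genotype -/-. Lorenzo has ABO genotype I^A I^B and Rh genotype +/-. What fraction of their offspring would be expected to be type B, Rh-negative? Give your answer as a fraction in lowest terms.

ABO cross I^A i × I^A I^B → offspring phenotypes: 1/2 A, 1/4 B, 1/4 AB.
Rh cross -/- × +/- → 1/2 Rh+, 1/2 Rh-.
Independent loci: P(type B, Rh-negative) = 1/4 × 1/2 = 1/8.

1/8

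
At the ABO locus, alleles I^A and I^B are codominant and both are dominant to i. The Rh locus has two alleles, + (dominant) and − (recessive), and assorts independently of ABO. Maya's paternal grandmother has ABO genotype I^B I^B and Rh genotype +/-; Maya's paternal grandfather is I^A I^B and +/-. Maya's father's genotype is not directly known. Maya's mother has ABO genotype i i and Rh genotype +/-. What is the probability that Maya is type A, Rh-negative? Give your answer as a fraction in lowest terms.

1/16

Maya's father's ABO genotype from I^B I^B × I^A I^B: 1/2 I^A I^B, 1/2 I^B I^B.
Crossing each possibility with the mother i i and summing P(type A): 1/2·1/2 + 1/2·0 = 1/4.
Similarly for Rh via the father's Rh distribution: P(Rh-) = 1/4.
Independent loci: 1/4 × 1/4 = 1/16.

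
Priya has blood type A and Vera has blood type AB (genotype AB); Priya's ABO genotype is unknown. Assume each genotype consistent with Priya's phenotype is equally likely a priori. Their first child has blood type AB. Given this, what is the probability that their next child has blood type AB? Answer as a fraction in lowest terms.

5/12

Possible genotypes: Priya ∈ {AA, AO}; Vera ∈ {AB}.
Weight each parental genotype pair by prior × P(type-AB child):
  AA × AB: posterior weight 2/3; P(next child type AB) = 1/2.
  AO × AB: posterior weight 1/3; P(next child type AB) = 1/4.
Weighted sum = 5/12.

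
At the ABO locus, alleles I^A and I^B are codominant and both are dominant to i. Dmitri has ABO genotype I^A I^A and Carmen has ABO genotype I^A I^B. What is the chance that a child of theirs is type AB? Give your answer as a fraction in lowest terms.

ABO cross I^A I^A × I^A I^B → offspring phenotypes: 1/2 A, 1/2 AB.
So P(type AB) = 1/2.

1/2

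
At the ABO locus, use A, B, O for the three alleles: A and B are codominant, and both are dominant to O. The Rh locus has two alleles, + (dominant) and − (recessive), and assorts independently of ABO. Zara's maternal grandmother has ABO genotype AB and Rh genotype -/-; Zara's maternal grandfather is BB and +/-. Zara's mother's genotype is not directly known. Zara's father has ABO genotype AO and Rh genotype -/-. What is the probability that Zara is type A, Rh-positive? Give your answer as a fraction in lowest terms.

Zara's mother's ABO genotype from AB × BB: 1/2 AB, 1/2 BB.
Crossing each possibility with the father AO and summing P(type A): 1/2·1/2 + 1/2·0 = 1/4.
Similarly for Rh via the mother's Rh distribution: P(Rh+) = 1/4.
Independent loci: 1/4 × 1/4 = 1/16.

1/16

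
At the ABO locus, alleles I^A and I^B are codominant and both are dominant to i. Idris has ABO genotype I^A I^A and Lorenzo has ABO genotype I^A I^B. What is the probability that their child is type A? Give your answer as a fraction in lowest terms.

1/2

ABO cross I^A I^A × I^A I^B → offspring phenotypes: 1/2 A, 1/2 AB.
So P(type A) = 1/2.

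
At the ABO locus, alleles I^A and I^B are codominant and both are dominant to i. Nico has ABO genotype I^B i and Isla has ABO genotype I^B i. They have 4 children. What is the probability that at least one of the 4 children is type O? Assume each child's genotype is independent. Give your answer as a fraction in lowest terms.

ABO cross I^B i × I^B i → 1/4 O, 3/4 B.
So P(type O) = 1/4 per child.
P(none) = (3/4)^4 = 81/256; P(at least one) = 1 − 81/256 = 175/256.

175/256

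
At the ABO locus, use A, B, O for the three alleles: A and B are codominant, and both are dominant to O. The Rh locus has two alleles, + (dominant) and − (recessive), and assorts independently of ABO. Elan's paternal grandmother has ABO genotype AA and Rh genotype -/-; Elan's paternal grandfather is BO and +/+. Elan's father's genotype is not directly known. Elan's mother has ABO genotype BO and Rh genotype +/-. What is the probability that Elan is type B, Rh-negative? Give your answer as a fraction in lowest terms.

3/32

Elan's father's ABO genotype from AA × BO: 1/2 AB, 1/2 AO.
Crossing each possibility with the mother BO and summing P(type B): 1/2·1/2 + 1/2·1/4 = 3/8.
Similarly for Rh via the father's Rh distribution: P(Rh-) = 1/4.
Independent loci: 3/8 × 1/4 = 3/32.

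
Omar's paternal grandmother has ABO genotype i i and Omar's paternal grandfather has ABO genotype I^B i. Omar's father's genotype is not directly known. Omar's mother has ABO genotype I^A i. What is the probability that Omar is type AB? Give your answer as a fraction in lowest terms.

1/8

Omar's father's ABO genotype from i i × I^B i: 1/2 I^B i, 1/2 i i.
Crossing each possibility with the mother I^A i and summing P(type AB): 1/2·1/4 + 1/2·0 = 1/8.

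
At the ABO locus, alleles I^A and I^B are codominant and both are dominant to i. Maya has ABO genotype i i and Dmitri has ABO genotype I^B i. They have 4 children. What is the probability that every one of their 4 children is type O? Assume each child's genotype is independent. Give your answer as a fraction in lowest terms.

ABO cross i i × I^B i → 1/2 O, 1/2 B.
So P(type O) = 1/2 per child.
All 4 independent: (1/2)^4 = 1/16.

1/16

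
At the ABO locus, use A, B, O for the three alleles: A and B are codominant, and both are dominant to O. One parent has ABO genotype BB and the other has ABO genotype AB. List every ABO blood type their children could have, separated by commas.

Gametes from BB × AB give offspring ABO genotypes AB, BB, i.e. phenotypes B, AB.

B, AB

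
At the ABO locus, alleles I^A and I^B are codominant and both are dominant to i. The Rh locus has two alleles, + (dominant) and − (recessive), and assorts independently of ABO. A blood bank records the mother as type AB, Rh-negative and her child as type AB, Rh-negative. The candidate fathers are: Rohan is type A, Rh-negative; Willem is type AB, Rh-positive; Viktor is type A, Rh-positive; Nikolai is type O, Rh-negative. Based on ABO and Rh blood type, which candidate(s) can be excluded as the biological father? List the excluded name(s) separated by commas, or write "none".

A candidate is excluded only if no genotype consistent with his phenotype could produce a type AB, Rh-negative child with a type AB, Rh-negative mother.
Nikolai (type O, Rh-): no genotype consistent with that phenotype can produce a type-AB Rh- child with a type-AB mother.

Nikolai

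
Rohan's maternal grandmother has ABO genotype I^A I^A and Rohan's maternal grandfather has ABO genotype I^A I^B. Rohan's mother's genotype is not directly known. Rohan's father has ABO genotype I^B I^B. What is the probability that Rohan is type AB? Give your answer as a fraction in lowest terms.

3/4

Rohan's mother's ABO genotype from I^A I^A × I^A I^B: 1/2 I^A I^A, 1/2 I^A I^B.
Crossing each possibility with the father I^B I^B and summing P(type AB): 1/2·1 + 1/2·1/2 = 3/4.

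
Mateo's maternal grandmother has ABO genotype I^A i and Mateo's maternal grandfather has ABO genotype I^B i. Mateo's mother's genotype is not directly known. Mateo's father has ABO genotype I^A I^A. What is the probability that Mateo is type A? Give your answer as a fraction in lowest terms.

3/4

Mateo's mother's ABO genotype from I^A i × I^B i: 1/4 I^A I^B, 1/4 I^A i, 1/4 I^B i, 1/4 i i.
Crossing each possibility with the father I^A I^A and summing P(type A): 1/4·1/2 + 1/4·1 + 1/4·1/2 + 1/4·1 = 3/4.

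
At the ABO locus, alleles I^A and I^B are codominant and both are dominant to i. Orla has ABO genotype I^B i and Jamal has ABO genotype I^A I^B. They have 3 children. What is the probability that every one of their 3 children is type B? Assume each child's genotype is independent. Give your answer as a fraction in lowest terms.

1/8

ABO cross I^B i × I^A I^B → 1/4 A, 1/2 B, 1/4 AB.
So P(type B) = 1/2 per child.
All 3 independent: (1/2)^3 = 1/8.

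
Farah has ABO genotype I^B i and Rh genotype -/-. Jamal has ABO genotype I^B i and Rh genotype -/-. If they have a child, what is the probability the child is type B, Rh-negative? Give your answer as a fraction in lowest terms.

3/4

ABO cross I^B i × I^B i → offspring phenotypes: 1/4 O, 3/4 B.
Rh cross -/- × -/- → 1 Rh-.
Independent loci: P(type B, Rh-negative) = 3/4 × 1 = 3/4.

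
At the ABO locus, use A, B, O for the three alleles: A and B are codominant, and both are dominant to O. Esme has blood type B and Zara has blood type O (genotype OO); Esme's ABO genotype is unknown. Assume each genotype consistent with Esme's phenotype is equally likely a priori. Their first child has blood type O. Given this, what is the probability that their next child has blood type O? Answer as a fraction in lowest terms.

1/2

Possible genotypes: Esme ∈ {BB, BO}; Zara ∈ {OO}.
Weight each parental genotype pair by prior × P(type-O child):
  BO × OO: posterior weight 1; P(next child type O) = 1/2.
Weighted sum = 1/2.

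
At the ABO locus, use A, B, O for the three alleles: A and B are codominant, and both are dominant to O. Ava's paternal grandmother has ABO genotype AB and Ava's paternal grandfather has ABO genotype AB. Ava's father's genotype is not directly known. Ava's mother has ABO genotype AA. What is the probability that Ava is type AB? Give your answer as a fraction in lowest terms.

Ava's father's ABO genotype from AB × AB: 1/4 AA, 1/2 AB, 1/4 BB.
Crossing each possibility with the mother AA and summing P(type AB): 1/4·0 + 1/2·1/2 + 1/4·1 = 1/2.

1/2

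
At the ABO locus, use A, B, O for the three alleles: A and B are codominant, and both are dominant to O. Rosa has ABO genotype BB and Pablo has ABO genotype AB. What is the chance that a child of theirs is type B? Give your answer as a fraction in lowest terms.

1/2

ABO cross BB × AB → offspring phenotypes: 1/2 B, 1/2 AB.
So P(type B) = 1/2.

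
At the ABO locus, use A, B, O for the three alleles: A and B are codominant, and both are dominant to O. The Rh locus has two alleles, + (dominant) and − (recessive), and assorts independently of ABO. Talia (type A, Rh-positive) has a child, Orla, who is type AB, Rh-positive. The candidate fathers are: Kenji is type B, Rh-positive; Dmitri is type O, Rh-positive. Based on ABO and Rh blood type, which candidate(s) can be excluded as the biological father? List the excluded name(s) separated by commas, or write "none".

Dmitri

A candidate is excluded only if no genotype consistent with his phenotype could produce a type AB, Rh-positive child with a type A, Rh-positive mother.
Dmitri (type O, Rh+): no genotype consistent with that phenotype can produce a type-AB Rh+ child with a type-A mother.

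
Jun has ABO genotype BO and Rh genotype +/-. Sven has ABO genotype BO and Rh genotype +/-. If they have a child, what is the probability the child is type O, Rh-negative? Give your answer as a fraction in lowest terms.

1/16

ABO cross BO × BO → offspring phenotypes: 1/4 O, 3/4 B.
Rh cross +/- × +/- → 3/4 Rh+, 1/4 Rh-.
Independent loci: P(type O, Rh-negative) = 1/4 × 1/4 = 1/16.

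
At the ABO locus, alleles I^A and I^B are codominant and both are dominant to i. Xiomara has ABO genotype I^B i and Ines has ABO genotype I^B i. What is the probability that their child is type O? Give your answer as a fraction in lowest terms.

ABO cross I^B i × I^B i → offspring phenotypes: 1/4 O, 3/4 B.
So P(type O) = 1/4.

1/4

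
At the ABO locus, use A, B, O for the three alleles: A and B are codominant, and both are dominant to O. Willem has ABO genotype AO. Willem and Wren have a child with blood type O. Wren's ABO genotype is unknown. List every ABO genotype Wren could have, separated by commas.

For each candidate genotype of Wren, check whether crossing it with AO can produce every observed child phenotype.
  AA → possible child types {A} ✗
  AB → possible child types {A, B, AB} ✗
  AO → possible child types {O, A} ✓
  BB → possible child types {B, AB} ✗
  BO → possible child types {O, A, B, AB} ✓
  OO → possible child types {O, A} ✓

AO, BO, OO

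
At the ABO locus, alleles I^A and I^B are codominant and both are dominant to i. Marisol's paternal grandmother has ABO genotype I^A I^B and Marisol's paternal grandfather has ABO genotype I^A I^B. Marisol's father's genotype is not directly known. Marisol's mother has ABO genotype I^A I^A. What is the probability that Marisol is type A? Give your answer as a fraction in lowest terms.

1/2

Marisol's father's ABO genotype from I^A I^B × I^A I^B: 1/4 I^A I^A, 1/2 I^A I^B, 1/4 I^B I^B.
Crossing each possibility with the mother I^A I^A and summing P(type A): 1/4·1 + 1/2·1/2 + 1/4·0 = 1/2.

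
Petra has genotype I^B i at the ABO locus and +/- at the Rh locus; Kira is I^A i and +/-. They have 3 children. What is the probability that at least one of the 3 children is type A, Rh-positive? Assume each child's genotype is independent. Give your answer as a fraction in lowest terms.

ABO cross I^B i × I^A i → 1/4 O, 1/4 A, 1/4 B, 1/4 AB.
Rh cross +/- × +/- → 3/4 Rh+, 1/4 Rh-; so P(type A, Rh-positive) = 1/4 × 3/4 = 3/16 per child.
P(none) = (13/16)^3 = 2197/4096; P(at least one) = 1 − 2197/4096 = 1899/4096.

1899/4096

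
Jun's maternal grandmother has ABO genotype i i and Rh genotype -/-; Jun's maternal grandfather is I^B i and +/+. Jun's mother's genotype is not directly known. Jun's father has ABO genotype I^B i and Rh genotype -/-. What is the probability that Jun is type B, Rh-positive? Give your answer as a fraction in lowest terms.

Jun's mother's ABO genotype from i i × I^B i: 1/2 I^B i, 1/2 i i.
Crossing each possibility with the father I^B i and summing P(type B): 1/2·3/4 + 1/2·1/2 = 5/8.
Similarly for Rh via the mother's Rh distribution: P(Rh+) = 1/2.
Independent loci: 5/8 × 1/2 = 5/16.

5/16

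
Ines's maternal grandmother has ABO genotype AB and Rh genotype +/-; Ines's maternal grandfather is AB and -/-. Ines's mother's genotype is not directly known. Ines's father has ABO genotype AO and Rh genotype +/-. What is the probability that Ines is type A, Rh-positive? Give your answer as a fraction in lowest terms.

Ines's mother's ABO genotype from AB × AB: 1/4 AA, 1/2 AB, 1/4 BB.
Crossing each possibility with the father AO and summing P(type A): 1/4·1 + 1/2·1/2 + 1/4·0 = 1/2.
Similarly for Rh via the mother's Rh distribution: P(Rh+) = 5/8.
Independent loci: 1/2 × 5/8 = 5/16.

5/16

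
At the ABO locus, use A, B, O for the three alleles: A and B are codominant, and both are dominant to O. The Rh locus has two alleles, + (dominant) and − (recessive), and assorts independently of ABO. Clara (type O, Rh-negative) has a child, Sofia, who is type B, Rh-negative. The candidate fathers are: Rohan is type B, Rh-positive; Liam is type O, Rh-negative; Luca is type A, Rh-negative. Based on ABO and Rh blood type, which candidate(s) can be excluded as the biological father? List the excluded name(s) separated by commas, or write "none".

A candidate is excluded only if no genotype consistent with his phenotype could produce a type B, Rh-negative child with a type O, Rh-negative mother.
Liam (type O, Rh-): no genotype consistent with that phenotype can produce a type-B Rh- child with a type-O mother.
Luca (type A, Rh-): no genotype consistent with that phenotype can produce a type-B Rh- child with a type-O mother.

Liam, Luca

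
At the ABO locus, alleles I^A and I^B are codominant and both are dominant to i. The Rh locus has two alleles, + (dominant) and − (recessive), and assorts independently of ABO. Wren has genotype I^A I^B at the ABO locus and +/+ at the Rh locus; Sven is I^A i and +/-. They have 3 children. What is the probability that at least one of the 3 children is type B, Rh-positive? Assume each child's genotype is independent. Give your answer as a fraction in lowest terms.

37/64

ABO cross I^A I^B × I^A i → 1/2 A, 1/4 B, 1/4 AB.
Rh cross +/+ × +/- → 1 Rh+; so P(type B, Rh-positive) = 1/4 × 1 = 1/4 per child.
P(none) = (3/4)^3 = 27/64; P(at least one) = 1 − 27/64 = 37/64.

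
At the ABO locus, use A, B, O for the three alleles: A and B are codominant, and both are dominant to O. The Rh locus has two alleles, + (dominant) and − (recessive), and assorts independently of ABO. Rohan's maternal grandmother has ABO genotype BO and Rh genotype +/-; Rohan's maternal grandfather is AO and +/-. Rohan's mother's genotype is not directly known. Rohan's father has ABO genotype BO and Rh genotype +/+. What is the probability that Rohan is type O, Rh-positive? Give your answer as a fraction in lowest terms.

1/4

Rohan's mother's ABO genotype from BO × AO: 1/4 AB, 1/4 AO, 1/4 BO, 1/4 OO.
Crossing each possibility with the father BO and summing P(type O): 1/4·0 + 1/4·1/4 + 1/4·1/4 + 1/4·1/2 = 1/4.
Similarly for Rh via the mother's Rh distribution: P(Rh+) = 1.
Independent loci: 1/4 × 1 = 1/4.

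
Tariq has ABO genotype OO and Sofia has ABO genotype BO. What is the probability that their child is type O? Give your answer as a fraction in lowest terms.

1/2

ABO cross OO × BO → offspring phenotypes: 1/2 O, 1/2 B.
So P(type O) = 1/2.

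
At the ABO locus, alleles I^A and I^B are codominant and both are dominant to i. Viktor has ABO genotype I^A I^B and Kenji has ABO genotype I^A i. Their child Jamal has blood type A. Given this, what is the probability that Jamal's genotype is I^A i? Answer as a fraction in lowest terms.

1/2

Cross I^A I^B × I^A i → 1/4 I^A I^A, 1/4 I^A I^B, 1/4 I^A i, 1/4 I^B i.
Type-A genotypes among offspring: I^A I^A (1/4), I^A i (1/4); total 1/2.
P(I^A i | type A) = (1/4) / (1/2) = 1/2.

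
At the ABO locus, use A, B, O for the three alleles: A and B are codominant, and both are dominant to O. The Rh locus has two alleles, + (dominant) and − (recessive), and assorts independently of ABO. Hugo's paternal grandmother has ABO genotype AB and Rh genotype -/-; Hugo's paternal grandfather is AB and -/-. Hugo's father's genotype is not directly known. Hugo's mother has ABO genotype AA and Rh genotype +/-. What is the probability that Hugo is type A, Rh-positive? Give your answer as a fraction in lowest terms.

Hugo's father's ABO genotype from AB × AB: 1/4 AA, 1/2 AB, 1/4 BB.
Crossing each possibility with the mother AA and summing P(type A): 1/4·1 + 1/2·1/2 + 1/4·0 = 1/2.
Similarly for Rh via the father's Rh distribution: P(Rh+) = 1/2.
Independent loci: 1/2 × 1/2 = 1/4.

1/4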